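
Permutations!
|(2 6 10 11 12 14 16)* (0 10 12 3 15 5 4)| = 35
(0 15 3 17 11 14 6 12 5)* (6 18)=[15, 1, 2, 17, 4, 0, 12, 7, 8, 9, 10, 14, 5, 13, 18, 3, 16, 11, 6]=(0 15 3 17 11 14 18 6 12 5)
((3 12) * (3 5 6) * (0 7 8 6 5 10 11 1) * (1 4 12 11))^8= [10, 12, 2, 8, 3, 5, 7, 1, 0, 9, 4, 6, 11]= (0 10 4 3 8)(1 12 11 6 7)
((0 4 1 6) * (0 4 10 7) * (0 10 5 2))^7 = (0 5 2)(1 6 4)(7 10) = [5, 6, 0, 3, 1, 2, 4, 10, 8, 9, 7]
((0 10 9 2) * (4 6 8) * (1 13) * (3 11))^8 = (13)(4 8 6) = [0, 1, 2, 3, 8, 5, 4, 7, 6, 9, 10, 11, 12, 13]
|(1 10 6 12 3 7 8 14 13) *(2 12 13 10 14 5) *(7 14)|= |(1 7 8 5 2 12 3 14 10 6 13)|= 11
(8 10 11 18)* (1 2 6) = (1 2 6)(8 10 11 18) = [0, 2, 6, 3, 4, 5, 1, 7, 10, 9, 11, 18, 12, 13, 14, 15, 16, 17, 8]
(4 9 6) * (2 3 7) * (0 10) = (0 10)(2 3 7)(4 9 6) = [10, 1, 3, 7, 9, 5, 4, 2, 8, 6, 0]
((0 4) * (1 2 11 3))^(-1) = (0 4)(1 3 11 2) = [4, 3, 1, 11, 0, 5, 6, 7, 8, 9, 10, 2]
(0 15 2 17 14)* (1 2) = (0 15 1 2 17 14) = [15, 2, 17, 3, 4, 5, 6, 7, 8, 9, 10, 11, 12, 13, 0, 1, 16, 14]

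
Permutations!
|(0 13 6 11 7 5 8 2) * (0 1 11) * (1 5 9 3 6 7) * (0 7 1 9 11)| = |(0 13 1)(2 5 8)(3 6 7 11 9)| = 15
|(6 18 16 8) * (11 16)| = |(6 18 11 16 8)| = 5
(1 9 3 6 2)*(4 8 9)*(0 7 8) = [7, 4, 1, 6, 0, 5, 2, 8, 9, 3] = (0 7 8 9 3 6 2 1 4)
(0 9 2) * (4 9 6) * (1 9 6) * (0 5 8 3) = (0 1 9 2 5 8 3)(4 6) = [1, 9, 5, 0, 6, 8, 4, 7, 3, 2]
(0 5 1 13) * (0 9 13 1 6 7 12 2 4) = (0 5 6 7 12 2 4)(9 13) = [5, 1, 4, 3, 0, 6, 7, 12, 8, 13, 10, 11, 2, 9]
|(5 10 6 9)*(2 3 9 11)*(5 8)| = |(2 3 9 8 5 10 6 11)| = 8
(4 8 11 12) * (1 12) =[0, 12, 2, 3, 8, 5, 6, 7, 11, 9, 10, 1, 4] =(1 12 4 8 11)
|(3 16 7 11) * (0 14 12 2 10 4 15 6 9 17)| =|(0 14 12 2 10 4 15 6 9 17)(3 16 7 11)| =20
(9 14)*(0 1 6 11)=(0 1 6 11)(9 14)=[1, 6, 2, 3, 4, 5, 11, 7, 8, 14, 10, 0, 12, 13, 9]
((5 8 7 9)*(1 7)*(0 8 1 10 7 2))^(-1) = (0 2 1 5 9 7 10 8) = [2, 5, 1, 3, 4, 9, 6, 10, 0, 7, 8]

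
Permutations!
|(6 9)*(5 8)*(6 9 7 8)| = 4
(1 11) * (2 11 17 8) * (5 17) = (1 5 17 8 2 11) = [0, 5, 11, 3, 4, 17, 6, 7, 2, 9, 10, 1, 12, 13, 14, 15, 16, 8]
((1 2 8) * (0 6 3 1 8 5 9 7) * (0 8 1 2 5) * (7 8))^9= (0 6 3 2)(1 5 9 8)= [6, 5, 0, 2, 4, 9, 3, 7, 1, 8]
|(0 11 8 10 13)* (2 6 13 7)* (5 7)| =9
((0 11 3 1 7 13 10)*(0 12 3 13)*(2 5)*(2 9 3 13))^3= (13)(0 5 1 11 9 7 2 3)= [5, 11, 3, 0, 4, 1, 6, 2, 8, 7, 10, 9, 12, 13]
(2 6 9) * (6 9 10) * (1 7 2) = [0, 7, 9, 3, 4, 5, 10, 2, 8, 1, 6] = (1 7 2 9)(6 10)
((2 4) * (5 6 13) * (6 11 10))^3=[0, 1, 4, 3, 2, 6, 11, 7, 8, 9, 5, 13, 12, 10]=(2 4)(5 6 11 13 10)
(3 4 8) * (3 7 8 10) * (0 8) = (0 8 7)(3 4 10) = [8, 1, 2, 4, 10, 5, 6, 0, 7, 9, 3]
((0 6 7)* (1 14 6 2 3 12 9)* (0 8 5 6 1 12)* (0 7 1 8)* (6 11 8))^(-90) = (14)(0 3)(2 7) = [3, 1, 7, 0, 4, 5, 6, 2, 8, 9, 10, 11, 12, 13, 14]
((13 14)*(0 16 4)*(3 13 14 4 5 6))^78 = (0 16 5 6 3 13 4) = [16, 1, 2, 13, 0, 6, 3, 7, 8, 9, 10, 11, 12, 4, 14, 15, 5]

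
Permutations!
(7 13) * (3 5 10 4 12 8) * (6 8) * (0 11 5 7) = (0 11 5 10 4 12 6 8 3 7 13) = [11, 1, 2, 7, 12, 10, 8, 13, 3, 9, 4, 5, 6, 0]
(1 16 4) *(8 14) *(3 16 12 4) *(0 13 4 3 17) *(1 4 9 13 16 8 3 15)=(0 16 17)(1 12 15)(3 8 14)(9 13)=[16, 12, 2, 8, 4, 5, 6, 7, 14, 13, 10, 11, 15, 9, 3, 1, 17, 0]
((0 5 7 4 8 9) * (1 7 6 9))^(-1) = [9, 8, 2, 3, 7, 0, 5, 1, 4, 6] = (0 9 6 5)(1 8 4 7)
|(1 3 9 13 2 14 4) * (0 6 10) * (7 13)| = |(0 6 10)(1 3 9 7 13 2 14 4)| = 24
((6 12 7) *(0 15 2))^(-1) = (0 2 15)(6 7 12) = [2, 1, 15, 3, 4, 5, 7, 12, 8, 9, 10, 11, 6, 13, 14, 0]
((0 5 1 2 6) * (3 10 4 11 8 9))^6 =(11)(0 5 1 2 6) =[5, 2, 6, 3, 4, 1, 0, 7, 8, 9, 10, 11]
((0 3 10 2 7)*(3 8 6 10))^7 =(0 8 6 10 2 7) =[8, 1, 7, 3, 4, 5, 10, 0, 6, 9, 2]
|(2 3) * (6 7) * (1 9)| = |(1 9)(2 3)(6 7)| = 2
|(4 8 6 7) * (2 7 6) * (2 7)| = |(4 8 7)| = 3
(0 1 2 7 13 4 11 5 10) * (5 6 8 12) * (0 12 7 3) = (0 1 2 3)(4 11 6 8 7 13)(5 10 12) = [1, 2, 3, 0, 11, 10, 8, 13, 7, 9, 12, 6, 5, 4]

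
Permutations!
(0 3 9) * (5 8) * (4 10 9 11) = (0 3 11 4 10 9)(5 8) = [3, 1, 2, 11, 10, 8, 6, 7, 5, 0, 9, 4]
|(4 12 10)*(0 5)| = |(0 5)(4 12 10)| = 6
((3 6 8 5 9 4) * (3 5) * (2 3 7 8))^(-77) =(2 3 6)(4 5 9)(7 8) =[0, 1, 3, 6, 5, 9, 2, 8, 7, 4]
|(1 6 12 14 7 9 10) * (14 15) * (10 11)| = |(1 6 12 15 14 7 9 11 10)| = 9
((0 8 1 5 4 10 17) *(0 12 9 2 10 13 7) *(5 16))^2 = (0 1 5 13)(2 17 9 10 12)(4 7 8 16) = [1, 5, 17, 3, 7, 13, 6, 8, 16, 10, 12, 11, 2, 0, 14, 15, 4, 9]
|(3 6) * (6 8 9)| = |(3 8 9 6)| = 4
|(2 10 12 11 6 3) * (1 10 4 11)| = |(1 10 12)(2 4 11 6 3)| = 15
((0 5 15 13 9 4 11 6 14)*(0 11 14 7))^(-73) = (0 11 9 5 6 4 15 7 14 13) = [11, 1, 2, 3, 15, 6, 4, 14, 8, 5, 10, 9, 12, 0, 13, 7]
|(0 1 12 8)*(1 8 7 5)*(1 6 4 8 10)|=|(0 10 1 12 7 5 6 4 8)|=9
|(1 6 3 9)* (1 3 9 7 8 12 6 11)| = |(1 11)(3 7 8 12 6 9)| = 6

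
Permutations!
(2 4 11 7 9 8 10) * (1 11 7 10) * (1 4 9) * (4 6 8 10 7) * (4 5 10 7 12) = (1 11 12 4 5 10 2 9 7)(6 8) = [0, 11, 9, 3, 5, 10, 8, 1, 6, 7, 2, 12, 4]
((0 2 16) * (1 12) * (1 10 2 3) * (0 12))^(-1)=[1, 3, 10, 0, 4, 5, 6, 7, 8, 9, 12, 11, 16, 13, 14, 15, 2]=(0 1 3)(2 10 12 16)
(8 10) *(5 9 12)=(5 9 12)(8 10)=[0, 1, 2, 3, 4, 9, 6, 7, 10, 12, 8, 11, 5]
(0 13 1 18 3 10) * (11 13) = (0 11 13 1 18 3 10) = [11, 18, 2, 10, 4, 5, 6, 7, 8, 9, 0, 13, 12, 1, 14, 15, 16, 17, 3]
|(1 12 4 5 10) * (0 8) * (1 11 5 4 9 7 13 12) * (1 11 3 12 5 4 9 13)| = |(0 8)(1 11 4 9 7)(3 12 13 5 10)| = 10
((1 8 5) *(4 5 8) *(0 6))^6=(8)=[0, 1, 2, 3, 4, 5, 6, 7, 8]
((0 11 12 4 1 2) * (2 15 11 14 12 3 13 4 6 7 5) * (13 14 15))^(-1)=(0 2 5 7 6 12 14 3 11 15)(1 4 13)=[2, 4, 5, 11, 13, 7, 12, 6, 8, 9, 10, 15, 14, 1, 3, 0]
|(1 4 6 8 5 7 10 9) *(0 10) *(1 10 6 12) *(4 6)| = |(0 4 12 1 6 8 5 7)(9 10)| = 8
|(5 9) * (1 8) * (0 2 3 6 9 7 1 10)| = |(0 2 3 6 9 5 7 1 8 10)| = 10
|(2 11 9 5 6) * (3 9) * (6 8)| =|(2 11 3 9 5 8 6)| =7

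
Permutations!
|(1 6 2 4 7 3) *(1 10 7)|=|(1 6 2 4)(3 10 7)|=12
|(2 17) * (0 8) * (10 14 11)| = |(0 8)(2 17)(10 14 11)| = 6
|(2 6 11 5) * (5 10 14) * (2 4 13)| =8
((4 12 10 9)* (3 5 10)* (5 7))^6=(3 12 4 9 10 5 7)=[0, 1, 2, 12, 9, 7, 6, 3, 8, 10, 5, 11, 4]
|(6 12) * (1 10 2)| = 6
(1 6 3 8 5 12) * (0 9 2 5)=(0 9 2 5 12 1 6 3 8)=[9, 6, 5, 8, 4, 12, 3, 7, 0, 2, 10, 11, 1]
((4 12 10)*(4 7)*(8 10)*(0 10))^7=[10, 1, 2, 3, 12, 5, 6, 4, 0, 9, 7, 11, 8]=(0 10 7 4 12 8)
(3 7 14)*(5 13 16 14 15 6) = (3 7 15 6 5 13 16 14) = [0, 1, 2, 7, 4, 13, 5, 15, 8, 9, 10, 11, 12, 16, 3, 6, 14]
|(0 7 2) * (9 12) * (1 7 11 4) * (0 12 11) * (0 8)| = 14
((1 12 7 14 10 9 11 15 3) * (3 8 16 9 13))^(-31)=(1 10 12 13 7 3 14)(8 15 11 9 16)=[0, 10, 2, 14, 4, 5, 6, 3, 15, 16, 12, 9, 13, 7, 1, 11, 8]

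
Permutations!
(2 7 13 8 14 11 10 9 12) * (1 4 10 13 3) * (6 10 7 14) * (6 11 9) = [0, 4, 14, 1, 7, 5, 10, 3, 11, 12, 6, 13, 2, 8, 9] = (1 4 7 3)(2 14 9 12)(6 10)(8 11 13)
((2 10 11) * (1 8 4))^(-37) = (1 4 8)(2 11 10) = [0, 4, 11, 3, 8, 5, 6, 7, 1, 9, 2, 10]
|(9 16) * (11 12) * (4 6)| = |(4 6)(9 16)(11 12)| = 2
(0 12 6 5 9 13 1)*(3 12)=[3, 0, 2, 12, 4, 9, 5, 7, 8, 13, 10, 11, 6, 1]=(0 3 12 6 5 9 13 1)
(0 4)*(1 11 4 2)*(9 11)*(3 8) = (0 2 1 9 11 4)(3 8) = [2, 9, 1, 8, 0, 5, 6, 7, 3, 11, 10, 4]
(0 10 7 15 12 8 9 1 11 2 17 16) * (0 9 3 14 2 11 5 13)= [10, 5, 17, 14, 4, 13, 6, 15, 3, 1, 7, 11, 8, 0, 2, 12, 9, 16]= (0 10 7 15 12 8 3 14 2 17 16 9 1 5 13)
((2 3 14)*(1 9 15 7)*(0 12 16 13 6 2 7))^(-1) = [15, 7, 6, 2, 4, 5, 13, 14, 8, 1, 10, 11, 0, 16, 3, 9, 12] = (0 15 9 1 7 14 3 2 6 13 16 12)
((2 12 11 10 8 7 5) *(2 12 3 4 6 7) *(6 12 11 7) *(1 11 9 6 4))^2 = (1 10 2)(3 11 8)(4 7 9)(5 6 12) = [0, 10, 1, 11, 7, 6, 12, 9, 3, 4, 2, 8, 5]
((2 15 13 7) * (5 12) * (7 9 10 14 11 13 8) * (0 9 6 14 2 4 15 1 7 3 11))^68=(0 6 11 8 4 1 10)(2 9 14 13 3 15 7)=[6, 10, 9, 15, 1, 5, 11, 2, 4, 14, 0, 8, 12, 3, 13, 7]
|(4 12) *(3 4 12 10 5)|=4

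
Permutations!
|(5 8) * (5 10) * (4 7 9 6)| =12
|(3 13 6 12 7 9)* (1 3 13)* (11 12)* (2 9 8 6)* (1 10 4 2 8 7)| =|(1 3 10 4 2 9 13 8 6 11 12)| =11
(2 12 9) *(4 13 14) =(2 12 9)(4 13 14) =[0, 1, 12, 3, 13, 5, 6, 7, 8, 2, 10, 11, 9, 14, 4]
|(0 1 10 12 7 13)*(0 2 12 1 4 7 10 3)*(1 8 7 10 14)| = |(0 4 10 8 7 13 2 12 14 1 3)| = 11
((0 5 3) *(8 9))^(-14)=[5, 1, 2, 0, 4, 3, 6, 7, 8, 9]=(9)(0 5 3)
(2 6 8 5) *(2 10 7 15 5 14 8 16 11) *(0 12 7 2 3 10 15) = (0 12 7)(2 6 16 11 3 10)(5 15)(8 14) = [12, 1, 6, 10, 4, 15, 16, 0, 14, 9, 2, 3, 7, 13, 8, 5, 11]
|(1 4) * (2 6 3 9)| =4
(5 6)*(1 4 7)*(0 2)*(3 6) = [2, 4, 0, 6, 7, 3, 5, 1] = (0 2)(1 4 7)(3 6 5)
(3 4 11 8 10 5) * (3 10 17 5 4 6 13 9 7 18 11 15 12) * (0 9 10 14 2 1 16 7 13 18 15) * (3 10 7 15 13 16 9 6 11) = [6, 9, 1, 11, 0, 14, 18, 13, 17, 16, 4, 8, 10, 7, 2, 12, 15, 5, 3] = (0 6 18 3 11 8 17 5 14 2 1 9 16 15 12 10 4)(7 13)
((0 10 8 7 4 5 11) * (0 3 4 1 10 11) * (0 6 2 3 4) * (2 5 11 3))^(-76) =(11) =[0, 1, 2, 3, 4, 5, 6, 7, 8, 9, 10, 11]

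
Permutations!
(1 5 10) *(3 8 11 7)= (1 5 10)(3 8 11 7)= [0, 5, 2, 8, 4, 10, 6, 3, 11, 9, 1, 7]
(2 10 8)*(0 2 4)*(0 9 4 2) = (2 10 8)(4 9) = [0, 1, 10, 3, 9, 5, 6, 7, 2, 4, 8]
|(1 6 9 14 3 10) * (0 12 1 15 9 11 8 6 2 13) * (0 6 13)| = 20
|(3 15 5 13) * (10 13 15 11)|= |(3 11 10 13)(5 15)|= 4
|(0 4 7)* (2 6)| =|(0 4 7)(2 6)| =6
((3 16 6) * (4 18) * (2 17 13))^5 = (2 13 17)(3 6 16)(4 18) = [0, 1, 13, 6, 18, 5, 16, 7, 8, 9, 10, 11, 12, 17, 14, 15, 3, 2, 4]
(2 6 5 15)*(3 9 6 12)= [0, 1, 12, 9, 4, 15, 5, 7, 8, 6, 10, 11, 3, 13, 14, 2]= (2 12 3 9 6 5 15)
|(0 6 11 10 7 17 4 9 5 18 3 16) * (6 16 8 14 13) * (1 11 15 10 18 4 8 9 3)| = 24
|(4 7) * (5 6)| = 2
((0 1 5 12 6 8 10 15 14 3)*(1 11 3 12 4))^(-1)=(0 3 11)(1 4 5)(6 12 14 15 10 8)=[3, 4, 2, 11, 5, 1, 12, 7, 6, 9, 8, 0, 14, 13, 15, 10]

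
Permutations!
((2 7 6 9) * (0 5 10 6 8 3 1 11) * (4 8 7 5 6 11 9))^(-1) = (0 11 10 5 2 9 1 3 8 4 6) = [11, 3, 9, 8, 6, 2, 0, 7, 4, 1, 5, 10]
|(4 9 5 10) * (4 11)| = |(4 9 5 10 11)| = 5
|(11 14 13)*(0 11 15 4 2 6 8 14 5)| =21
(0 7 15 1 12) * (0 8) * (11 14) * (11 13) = (0 7 15 1 12 8)(11 14 13) = [7, 12, 2, 3, 4, 5, 6, 15, 0, 9, 10, 14, 8, 11, 13, 1]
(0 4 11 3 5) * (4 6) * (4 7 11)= (0 6 7 11 3 5)= [6, 1, 2, 5, 4, 0, 7, 11, 8, 9, 10, 3]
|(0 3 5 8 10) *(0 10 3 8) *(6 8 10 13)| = 7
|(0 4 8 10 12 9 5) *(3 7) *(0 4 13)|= |(0 13)(3 7)(4 8 10 12 9 5)|= 6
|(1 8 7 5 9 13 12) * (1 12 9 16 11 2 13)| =9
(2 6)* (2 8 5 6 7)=(2 7)(5 6 8)=[0, 1, 7, 3, 4, 6, 8, 2, 5]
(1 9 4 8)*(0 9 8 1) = [9, 8, 2, 3, 1, 5, 6, 7, 0, 4] = (0 9 4 1 8)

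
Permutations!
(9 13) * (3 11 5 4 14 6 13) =[0, 1, 2, 11, 14, 4, 13, 7, 8, 3, 10, 5, 12, 9, 6] =(3 11 5 4 14 6 13 9)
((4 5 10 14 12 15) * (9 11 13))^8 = (4 10 12)(5 14 15)(9 13 11) = [0, 1, 2, 3, 10, 14, 6, 7, 8, 13, 12, 9, 4, 11, 15, 5]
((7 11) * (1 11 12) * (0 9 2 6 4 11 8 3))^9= (0 8 12 11 6 9 3 1 7 4 2)= [8, 7, 0, 1, 2, 5, 9, 4, 12, 3, 10, 6, 11]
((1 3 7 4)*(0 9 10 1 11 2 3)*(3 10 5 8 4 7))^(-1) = (0 1 10 2 11 4 8 5 9) = [1, 10, 11, 3, 8, 9, 6, 7, 5, 0, 2, 4]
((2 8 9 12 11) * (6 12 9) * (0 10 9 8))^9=[10, 1, 0, 3, 4, 5, 12, 7, 6, 8, 9, 2, 11]=(0 10 9 8 6 12 11 2)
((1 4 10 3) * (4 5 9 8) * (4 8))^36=(10)=[0, 1, 2, 3, 4, 5, 6, 7, 8, 9, 10]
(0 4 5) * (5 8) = (0 4 8 5) = [4, 1, 2, 3, 8, 0, 6, 7, 5]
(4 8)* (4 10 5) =(4 8 10 5) =[0, 1, 2, 3, 8, 4, 6, 7, 10, 9, 5]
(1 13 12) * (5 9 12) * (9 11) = (1 13 5 11 9 12) = [0, 13, 2, 3, 4, 11, 6, 7, 8, 12, 10, 9, 1, 5]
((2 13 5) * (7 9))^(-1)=(2 5 13)(7 9)=[0, 1, 5, 3, 4, 13, 6, 9, 8, 7, 10, 11, 12, 2]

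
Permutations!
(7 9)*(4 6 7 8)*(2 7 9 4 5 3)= (2 7 4 6 9 8 5 3)= [0, 1, 7, 2, 6, 3, 9, 4, 5, 8]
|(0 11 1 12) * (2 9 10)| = 12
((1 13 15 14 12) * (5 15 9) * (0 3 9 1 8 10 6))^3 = (0 5 12 6 9 14 10 3 15 8)(1 13) = [5, 13, 2, 15, 4, 12, 9, 7, 0, 14, 3, 11, 6, 1, 10, 8]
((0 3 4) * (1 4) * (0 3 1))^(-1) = [3, 0, 2, 4, 1] = (0 3 4 1)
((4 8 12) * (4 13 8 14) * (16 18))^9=(4 14)(16 18)=[0, 1, 2, 3, 14, 5, 6, 7, 8, 9, 10, 11, 12, 13, 4, 15, 18, 17, 16]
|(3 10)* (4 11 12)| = |(3 10)(4 11 12)| = 6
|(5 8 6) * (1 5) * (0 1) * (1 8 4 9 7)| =15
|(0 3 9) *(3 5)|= |(0 5 3 9)|= 4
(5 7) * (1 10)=(1 10)(5 7)=[0, 10, 2, 3, 4, 7, 6, 5, 8, 9, 1]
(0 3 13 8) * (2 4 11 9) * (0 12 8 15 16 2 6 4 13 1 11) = (0 3 1 11 9 6 4)(2 13 15 16)(8 12) = [3, 11, 13, 1, 0, 5, 4, 7, 12, 6, 10, 9, 8, 15, 14, 16, 2]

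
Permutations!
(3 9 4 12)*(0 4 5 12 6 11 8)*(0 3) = (0 4 6 11 8 3 9 5 12) = [4, 1, 2, 9, 6, 12, 11, 7, 3, 5, 10, 8, 0]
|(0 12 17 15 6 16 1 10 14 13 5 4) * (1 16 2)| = 12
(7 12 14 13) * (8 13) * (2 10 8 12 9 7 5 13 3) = [0, 1, 10, 2, 4, 13, 6, 9, 3, 7, 8, 11, 14, 5, 12] = (2 10 8 3)(5 13)(7 9)(12 14)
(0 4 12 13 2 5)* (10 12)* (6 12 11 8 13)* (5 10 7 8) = (0 4 7 8 13 2 10 11 5)(6 12) = [4, 1, 10, 3, 7, 0, 12, 8, 13, 9, 11, 5, 6, 2]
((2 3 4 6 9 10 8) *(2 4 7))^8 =(2 7 3)(4 10 6 8 9) =[0, 1, 7, 2, 10, 5, 8, 3, 9, 4, 6]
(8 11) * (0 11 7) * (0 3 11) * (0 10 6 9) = [10, 1, 2, 11, 4, 5, 9, 3, 7, 0, 6, 8] = (0 10 6 9)(3 11 8 7)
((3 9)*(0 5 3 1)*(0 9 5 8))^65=(0 8)(1 9)(3 5)=[8, 9, 2, 5, 4, 3, 6, 7, 0, 1]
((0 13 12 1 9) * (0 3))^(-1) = (0 3 9 1 12 13) = [3, 12, 2, 9, 4, 5, 6, 7, 8, 1, 10, 11, 13, 0]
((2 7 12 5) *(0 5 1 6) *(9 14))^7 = (9 14) = [0, 1, 2, 3, 4, 5, 6, 7, 8, 14, 10, 11, 12, 13, 9]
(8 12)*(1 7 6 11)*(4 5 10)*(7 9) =(1 9 7 6 11)(4 5 10)(8 12) =[0, 9, 2, 3, 5, 10, 11, 6, 12, 7, 4, 1, 8]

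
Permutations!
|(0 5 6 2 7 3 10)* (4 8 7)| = |(0 5 6 2 4 8 7 3 10)| = 9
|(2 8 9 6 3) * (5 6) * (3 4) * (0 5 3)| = |(0 5 6 4)(2 8 9 3)| = 4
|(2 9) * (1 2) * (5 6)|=6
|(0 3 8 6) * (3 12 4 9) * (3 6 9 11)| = |(0 12 4 11 3 8 9 6)| = 8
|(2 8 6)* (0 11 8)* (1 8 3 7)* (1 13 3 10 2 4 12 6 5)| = |(0 11 10 2)(1 8 5)(3 7 13)(4 12 6)| = 12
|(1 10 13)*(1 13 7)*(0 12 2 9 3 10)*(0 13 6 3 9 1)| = |(0 12 2 1 13 6 3 10 7)| = 9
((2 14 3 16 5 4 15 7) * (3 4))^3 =(16)(2 15 14 7 4) =[0, 1, 15, 3, 2, 5, 6, 4, 8, 9, 10, 11, 12, 13, 7, 14, 16]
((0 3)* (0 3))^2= (3)= [0, 1, 2, 3]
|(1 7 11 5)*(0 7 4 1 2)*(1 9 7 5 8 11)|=|(0 5 2)(1 4 9 7)(8 11)|=12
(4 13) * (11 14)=[0, 1, 2, 3, 13, 5, 6, 7, 8, 9, 10, 14, 12, 4, 11]=(4 13)(11 14)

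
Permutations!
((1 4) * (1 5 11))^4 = (11) = [0, 1, 2, 3, 4, 5, 6, 7, 8, 9, 10, 11]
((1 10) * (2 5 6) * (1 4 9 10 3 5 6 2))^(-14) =[0, 3, 6, 5, 9, 2, 1, 7, 8, 10, 4] =(1 3 5 2 6)(4 9 10)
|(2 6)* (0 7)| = |(0 7)(2 6)| = 2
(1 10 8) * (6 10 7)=(1 7 6 10 8)=[0, 7, 2, 3, 4, 5, 10, 6, 1, 9, 8]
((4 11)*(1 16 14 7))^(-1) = [0, 7, 2, 3, 11, 5, 6, 14, 8, 9, 10, 4, 12, 13, 16, 15, 1] = (1 7 14 16)(4 11)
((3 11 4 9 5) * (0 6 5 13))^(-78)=(0 5 11 9)(3 4 13 6)=[5, 1, 2, 4, 13, 11, 3, 7, 8, 0, 10, 9, 12, 6]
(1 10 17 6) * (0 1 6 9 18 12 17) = (0 1 10)(9 18 12 17) = [1, 10, 2, 3, 4, 5, 6, 7, 8, 18, 0, 11, 17, 13, 14, 15, 16, 9, 12]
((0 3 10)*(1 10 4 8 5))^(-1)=(0 10 1 5 8 4 3)=[10, 5, 2, 0, 3, 8, 6, 7, 4, 9, 1]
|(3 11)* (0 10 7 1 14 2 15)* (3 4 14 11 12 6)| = 9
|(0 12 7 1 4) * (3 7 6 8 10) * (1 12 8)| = |(0 8 10 3 7 12 6 1 4)| = 9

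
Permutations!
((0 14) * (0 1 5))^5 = [14, 5, 2, 3, 4, 0, 6, 7, 8, 9, 10, 11, 12, 13, 1] = (0 14 1 5)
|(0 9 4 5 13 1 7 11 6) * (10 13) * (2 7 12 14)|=13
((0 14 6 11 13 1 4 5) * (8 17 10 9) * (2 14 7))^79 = (0 5 4 1 13 11 6 14 2 7)(8 9 10 17) = [5, 13, 7, 3, 1, 4, 14, 0, 9, 10, 17, 6, 12, 11, 2, 15, 16, 8]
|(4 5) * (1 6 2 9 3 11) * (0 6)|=14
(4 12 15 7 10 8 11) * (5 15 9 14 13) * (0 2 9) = (0 2 9 14 13 5 15 7 10 8 11 4 12) = [2, 1, 9, 3, 12, 15, 6, 10, 11, 14, 8, 4, 0, 5, 13, 7]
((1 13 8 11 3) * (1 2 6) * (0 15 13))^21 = (0 8 2)(1 13 3)(6 15 11) = [8, 13, 0, 1, 4, 5, 15, 7, 2, 9, 10, 6, 12, 3, 14, 11]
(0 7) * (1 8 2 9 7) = [1, 8, 9, 3, 4, 5, 6, 0, 2, 7] = (0 1 8 2 9 7)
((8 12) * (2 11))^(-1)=(2 11)(8 12)=[0, 1, 11, 3, 4, 5, 6, 7, 12, 9, 10, 2, 8]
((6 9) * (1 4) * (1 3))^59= (1 3 4)(6 9)= [0, 3, 2, 4, 1, 5, 9, 7, 8, 6]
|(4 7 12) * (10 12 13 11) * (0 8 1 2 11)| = 10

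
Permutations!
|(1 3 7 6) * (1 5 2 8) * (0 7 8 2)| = |(0 7 6 5)(1 3 8)| = 12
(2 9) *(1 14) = (1 14)(2 9) = [0, 14, 9, 3, 4, 5, 6, 7, 8, 2, 10, 11, 12, 13, 1]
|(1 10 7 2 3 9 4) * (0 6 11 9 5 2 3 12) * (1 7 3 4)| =10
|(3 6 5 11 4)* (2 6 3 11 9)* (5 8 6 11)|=|(2 11 4 5 9)(6 8)|=10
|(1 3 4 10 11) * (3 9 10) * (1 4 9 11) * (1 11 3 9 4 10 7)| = |(1 3 4 9 7)(10 11)| = 10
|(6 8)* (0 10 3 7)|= 4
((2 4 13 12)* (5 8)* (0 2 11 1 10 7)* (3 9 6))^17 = [7, 11, 0, 6, 2, 8, 9, 10, 5, 3, 1, 12, 13, 4] = (0 7 10 1 11 12 13 4 2)(3 6 9)(5 8)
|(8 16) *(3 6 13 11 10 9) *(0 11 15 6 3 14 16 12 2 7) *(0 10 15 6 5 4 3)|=|(0 11 15 5 4 3)(2 7 10 9 14 16 8 12)(6 13)|=24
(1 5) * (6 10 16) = (1 5)(6 10 16) = [0, 5, 2, 3, 4, 1, 10, 7, 8, 9, 16, 11, 12, 13, 14, 15, 6]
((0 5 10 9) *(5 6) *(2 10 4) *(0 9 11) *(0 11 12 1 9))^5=(0 10 6 12 5 1 4 9 2)=[10, 4, 0, 3, 9, 1, 12, 7, 8, 2, 6, 11, 5]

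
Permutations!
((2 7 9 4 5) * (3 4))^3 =[0, 1, 3, 2, 7, 9, 6, 4, 8, 5] =(2 3)(4 7)(5 9)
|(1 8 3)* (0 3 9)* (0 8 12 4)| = |(0 3 1 12 4)(8 9)| = 10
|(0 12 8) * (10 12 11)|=|(0 11 10 12 8)|=5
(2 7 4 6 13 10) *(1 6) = (1 6 13 10 2 7 4) = [0, 6, 7, 3, 1, 5, 13, 4, 8, 9, 2, 11, 12, 10]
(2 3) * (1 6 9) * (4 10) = (1 6 9)(2 3)(4 10) = [0, 6, 3, 2, 10, 5, 9, 7, 8, 1, 4]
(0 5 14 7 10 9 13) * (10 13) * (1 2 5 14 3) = (0 14 7 13)(1 2 5 3)(9 10) = [14, 2, 5, 1, 4, 3, 6, 13, 8, 10, 9, 11, 12, 0, 7]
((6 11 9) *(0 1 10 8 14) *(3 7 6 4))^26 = (0 1 10 8 14)(3 6 9)(4 7 11) = [1, 10, 2, 6, 7, 5, 9, 11, 14, 3, 8, 4, 12, 13, 0]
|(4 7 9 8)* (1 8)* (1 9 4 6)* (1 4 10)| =|(1 8 6 4 7 10)| =6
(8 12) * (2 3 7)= (2 3 7)(8 12)= [0, 1, 3, 7, 4, 5, 6, 2, 12, 9, 10, 11, 8]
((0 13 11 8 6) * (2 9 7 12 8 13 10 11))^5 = (0 9)(2 6)(7 10)(8 13)(11 12) = [9, 1, 6, 3, 4, 5, 2, 10, 13, 0, 7, 12, 11, 8]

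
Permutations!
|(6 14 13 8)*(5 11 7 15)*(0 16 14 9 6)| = 20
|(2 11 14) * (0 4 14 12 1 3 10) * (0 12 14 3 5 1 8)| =6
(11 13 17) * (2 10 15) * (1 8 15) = (1 8 15 2 10)(11 13 17) = [0, 8, 10, 3, 4, 5, 6, 7, 15, 9, 1, 13, 12, 17, 14, 2, 16, 11]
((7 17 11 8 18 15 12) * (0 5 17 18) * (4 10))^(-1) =[8, 1, 2, 3, 10, 0, 6, 12, 11, 9, 4, 17, 15, 13, 14, 18, 16, 5, 7] =(0 8 11 17 5)(4 10)(7 12 15 18)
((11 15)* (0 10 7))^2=(15)(0 7 10)=[7, 1, 2, 3, 4, 5, 6, 10, 8, 9, 0, 11, 12, 13, 14, 15]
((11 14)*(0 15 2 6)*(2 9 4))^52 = (0 2 9)(4 15 6) = [2, 1, 9, 3, 15, 5, 4, 7, 8, 0, 10, 11, 12, 13, 14, 6]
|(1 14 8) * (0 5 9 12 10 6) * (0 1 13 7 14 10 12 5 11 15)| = |(0 11 15)(1 10 6)(5 9)(7 14 8 13)| = 12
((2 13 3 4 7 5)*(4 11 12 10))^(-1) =(2 5 7 4 10 12 11 3 13) =[0, 1, 5, 13, 10, 7, 6, 4, 8, 9, 12, 3, 11, 2]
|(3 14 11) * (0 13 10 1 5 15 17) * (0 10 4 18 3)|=|(0 13 4 18 3 14 11)(1 5 15 17 10)|=35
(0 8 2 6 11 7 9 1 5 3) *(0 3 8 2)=(0 2 6 11 7 9 1 5 8)=[2, 5, 6, 3, 4, 8, 11, 9, 0, 1, 10, 7]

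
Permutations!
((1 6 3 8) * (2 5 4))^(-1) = (1 8 3 6)(2 4 5) = [0, 8, 4, 6, 5, 2, 1, 7, 3]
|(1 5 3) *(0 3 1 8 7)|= |(0 3 8 7)(1 5)|= 4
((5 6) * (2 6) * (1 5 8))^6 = [0, 5, 6, 3, 4, 2, 8, 7, 1] = (1 5 2 6 8)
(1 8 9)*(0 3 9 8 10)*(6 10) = [3, 6, 2, 9, 4, 5, 10, 7, 8, 1, 0] = (0 3 9 1 6 10)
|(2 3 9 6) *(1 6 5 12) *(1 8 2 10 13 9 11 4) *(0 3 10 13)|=|(0 3 11 4 1 6 13 9 5 12 8 2 10)|=13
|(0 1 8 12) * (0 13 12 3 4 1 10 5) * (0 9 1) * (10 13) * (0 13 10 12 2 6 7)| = 12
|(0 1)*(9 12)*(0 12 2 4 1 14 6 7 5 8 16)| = |(0 14 6 7 5 8 16)(1 12 9 2 4)| = 35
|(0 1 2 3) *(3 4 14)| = |(0 1 2 4 14 3)| = 6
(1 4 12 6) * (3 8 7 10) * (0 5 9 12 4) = (0 5 9 12 6 1)(3 8 7 10) = [5, 0, 2, 8, 4, 9, 1, 10, 7, 12, 3, 11, 6]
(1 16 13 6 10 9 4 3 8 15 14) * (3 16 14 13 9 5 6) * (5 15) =(1 14)(3 8 5 6 10 15 13)(4 16 9) =[0, 14, 2, 8, 16, 6, 10, 7, 5, 4, 15, 11, 12, 3, 1, 13, 9]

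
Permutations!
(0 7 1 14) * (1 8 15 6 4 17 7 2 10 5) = (0 2 10 5 1 14)(4 17 7 8 15 6) = [2, 14, 10, 3, 17, 1, 4, 8, 15, 9, 5, 11, 12, 13, 0, 6, 16, 7]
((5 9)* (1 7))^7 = (1 7)(5 9) = [0, 7, 2, 3, 4, 9, 6, 1, 8, 5]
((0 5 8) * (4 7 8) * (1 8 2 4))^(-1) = (0 8 1 5)(2 7 4) = [8, 5, 7, 3, 2, 0, 6, 4, 1]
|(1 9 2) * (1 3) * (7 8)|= |(1 9 2 3)(7 8)|= 4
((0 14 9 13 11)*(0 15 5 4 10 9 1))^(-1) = (0 1 14)(4 5 15 11 13 9 10) = [1, 14, 2, 3, 5, 15, 6, 7, 8, 10, 4, 13, 12, 9, 0, 11]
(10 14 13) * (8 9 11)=(8 9 11)(10 14 13)=[0, 1, 2, 3, 4, 5, 6, 7, 9, 11, 14, 8, 12, 10, 13]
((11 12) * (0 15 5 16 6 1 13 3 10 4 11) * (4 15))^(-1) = (0 12 11 4)(1 6 16 5 15 10 3 13) = [12, 6, 2, 13, 0, 15, 16, 7, 8, 9, 3, 4, 11, 1, 14, 10, 5]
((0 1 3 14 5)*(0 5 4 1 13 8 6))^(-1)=(0 6 8 13)(1 4 14 3)=[6, 4, 2, 1, 14, 5, 8, 7, 13, 9, 10, 11, 12, 0, 3]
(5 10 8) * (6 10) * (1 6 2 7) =(1 6 10 8 5 2 7) =[0, 6, 7, 3, 4, 2, 10, 1, 5, 9, 8]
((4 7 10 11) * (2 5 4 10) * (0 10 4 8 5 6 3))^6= (0 6 7 11)(2 4 10 3)= [6, 1, 4, 2, 10, 5, 7, 11, 8, 9, 3, 0]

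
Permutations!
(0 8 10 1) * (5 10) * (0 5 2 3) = (0 8 2 3)(1 5 10) = [8, 5, 3, 0, 4, 10, 6, 7, 2, 9, 1]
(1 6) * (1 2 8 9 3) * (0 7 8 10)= (0 7 8 9 3 1 6 2 10)= [7, 6, 10, 1, 4, 5, 2, 8, 9, 3, 0]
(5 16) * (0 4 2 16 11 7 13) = (0 4 2 16 5 11 7 13) = [4, 1, 16, 3, 2, 11, 6, 13, 8, 9, 10, 7, 12, 0, 14, 15, 5]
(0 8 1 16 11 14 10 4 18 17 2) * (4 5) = [8, 16, 0, 3, 18, 4, 6, 7, 1, 9, 5, 14, 12, 13, 10, 15, 11, 2, 17] = (0 8 1 16 11 14 10 5 4 18 17 2)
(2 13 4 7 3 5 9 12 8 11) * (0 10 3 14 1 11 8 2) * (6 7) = (0 10 3 5 9 12 2 13 4 6 7 14 1 11) = [10, 11, 13, 5, 6, 9, 7, 14, 8, 12, 3, 0, 2, 4, 1]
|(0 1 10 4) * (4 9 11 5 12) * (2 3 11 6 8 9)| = |(0 1 10 2 3 11 5 12 4)(6 8 9)| = 9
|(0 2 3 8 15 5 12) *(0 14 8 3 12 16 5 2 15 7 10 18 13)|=|(0 15 2 12 14 8 7 10 18 13)(5 16)|=10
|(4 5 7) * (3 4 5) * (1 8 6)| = 6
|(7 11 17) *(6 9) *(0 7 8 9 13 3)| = |(0 7 11 17 8 9 6 13 3)| = 9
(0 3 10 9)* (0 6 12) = (0 3 10 9 6 12) = [3, 1, 2, 10, 4, 5, 12, 7, 8, 6, 9, 11, 0]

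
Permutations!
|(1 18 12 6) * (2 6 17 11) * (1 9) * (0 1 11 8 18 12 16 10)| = |(0 1 12 17 8 18 16 10)(2 6 9 11)| = 8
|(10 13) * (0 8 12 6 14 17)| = 6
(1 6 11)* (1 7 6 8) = (1 8)(6 11 7) = [0, 8, 2, 3, 4, 5, 11, 6, 1, 9, 10, 7]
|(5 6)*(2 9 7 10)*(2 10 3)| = 4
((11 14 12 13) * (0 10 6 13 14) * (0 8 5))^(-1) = (0 5 8 11 13 6 10)(12 14) = [5, 1, 2, 3, 4, 8, 10, 7, 11, 9, 0, 13, 14, 6, 12]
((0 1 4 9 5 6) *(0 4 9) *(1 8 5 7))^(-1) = (0 4 6 5 8)(1 7 9) = [4, 7, 2, 3, 6, 8, 5, 9, 0, 1]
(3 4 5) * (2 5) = [0, 1, 5, 4, 2, 3] = (2 5 3 4)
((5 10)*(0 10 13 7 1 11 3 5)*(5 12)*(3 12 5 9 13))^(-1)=(0 10)(1 7 13 9 12 11)(3 5)=[10, 7, 2, 5, 4, 3, 6, 13, 8, 12, 0, 1, 11, 9]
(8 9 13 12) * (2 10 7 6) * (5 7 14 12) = (2 10 14 12 8 9 13 5 7 6) = [0, 1, 10, 3, 4, 7, 2, 6, 9, 13, 14, 11, 8, 5, 12]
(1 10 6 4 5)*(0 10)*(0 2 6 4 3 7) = (0 10 4 5 1 2 6 3 7) = [10, 2, 6, 7, 5, 1, 3, 0, 8, 9, 4]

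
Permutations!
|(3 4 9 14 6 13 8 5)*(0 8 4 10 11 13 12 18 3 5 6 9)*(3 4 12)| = |(0 8 6 3 10 11 13 12 18 4)(9 14)| = 10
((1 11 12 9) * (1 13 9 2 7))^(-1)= (1 7 2 12 11)(9 13)= [0, 7, 12, 3, 4, 5, 6, 2, 8, 13, 10, 1, 11, 9]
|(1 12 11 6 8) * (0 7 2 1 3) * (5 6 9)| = 11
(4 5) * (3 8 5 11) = (3 8 5 4 11) = [0, 1, 2, 8, 11, 4, 6, 7, 5, 9, 10, 3]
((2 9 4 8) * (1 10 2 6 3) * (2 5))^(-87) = (1 2 8)(3 5 4)(6 10 9) = [0, 2, 8, 5, 3, 4, 10, 7, 1, 6, 9]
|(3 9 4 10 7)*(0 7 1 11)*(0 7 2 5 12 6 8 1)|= |(0 2 5 12 6 8 1 11 7 3 9 4 10)|= 13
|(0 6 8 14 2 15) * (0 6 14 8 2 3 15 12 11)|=|(0 14 3 15 6 2 12 11)|=8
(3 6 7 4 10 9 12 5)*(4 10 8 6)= (3 4 8 6 7 10 9 12 5)= [0, 1, 2, 4, 8, 3, 7, 10, 6, 12, 9, 11, 5]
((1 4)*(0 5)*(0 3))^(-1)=(0 3 5)(1 4)=[3, 4, 2, 5, 1, 0]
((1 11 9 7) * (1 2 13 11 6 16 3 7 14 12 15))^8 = (1 9 7)(2 6 14)(3 15 11)(12 13 16) = [0, 9, 6, 15, 4, 5, 14, 1, 8, 7, 10, 3, 13, 16, 2, 11, 12]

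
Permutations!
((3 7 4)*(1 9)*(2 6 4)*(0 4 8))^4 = (9)(0 2 4 6 3 8 7) = [2, 1, 4, 8, 6, 5, 3, 0, 7, 9]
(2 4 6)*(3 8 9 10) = (2 4 6)(3 8 9 10) = [0, 1, 4, 8, 6, 5, 2, 7, 9, 10, 3]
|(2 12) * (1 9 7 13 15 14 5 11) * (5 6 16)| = 10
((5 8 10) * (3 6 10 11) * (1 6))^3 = (1 5 3 10 11 6 8) = [0, 5, 2, 10, 4, 3, 8, 7, 1, 9, 11, 6]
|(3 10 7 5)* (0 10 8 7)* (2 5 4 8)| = |(0 10)(2 5 3)(4 8 7)| = 6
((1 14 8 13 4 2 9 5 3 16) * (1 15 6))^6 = (1 9)(2 6)(3 8)(4 15)(5 14)(13 16) = [0, 9, 6, 8, 15, 14, 2, 7, 3, 1, 10, 11, 12, 16, 5, 4, 13]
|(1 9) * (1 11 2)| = 4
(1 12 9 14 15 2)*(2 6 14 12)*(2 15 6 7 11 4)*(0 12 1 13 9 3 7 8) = (0 12 3 7 11 4 2 13 9 1 15 8)(6 14) = [12, 15, 13, 7, 2, 5, 14, 11, 0, 1, 10, 4, 3, 9, 6, 8]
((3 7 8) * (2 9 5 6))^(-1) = (2 6 5 9)(3 8 7) = [0, 1, 6, 8, 4, 9, 5, 3, 7, 2]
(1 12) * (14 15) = (1 12)(14 15) = [0, 12, 2, 3, 4, 5, 6, 7, 8, 9, 10, 11, 1, 13, 15, 14]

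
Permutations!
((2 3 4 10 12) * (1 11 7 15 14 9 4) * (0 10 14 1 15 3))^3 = [2, 3, 12, 11, 4, 5, 6, 1, 8, 9, 0, 15, 10, 13, 14, 7] = (0 2 12 10)(1 3 11 15 7)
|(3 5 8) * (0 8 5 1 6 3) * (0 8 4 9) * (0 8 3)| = |(0 4 9 8 3 1 6)| = 7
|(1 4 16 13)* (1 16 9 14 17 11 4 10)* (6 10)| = 30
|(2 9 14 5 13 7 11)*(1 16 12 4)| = |(1 16 12 4)(2 9 14 5 13 7 11)| = 28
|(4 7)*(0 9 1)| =|(0 9 1)(4 7)| =6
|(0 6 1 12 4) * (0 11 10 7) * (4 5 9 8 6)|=30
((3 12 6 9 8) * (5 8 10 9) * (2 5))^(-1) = (2 6 12 3 8 5)(9 10) = [0, 1, 6, 8, 4, 2, 12, 7, 5, 10, 9, 11, 3]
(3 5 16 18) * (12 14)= (3 5 16 18)(12 14)= [0, 1, 2, 5, 4, 16, 6, 7, 8, 9, 10, 11, 14, 13, 12, 15, 18, 17, 3]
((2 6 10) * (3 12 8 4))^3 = (3 4 8 12) = [0, 1, 2, 4, 8, 5, 6, 7, 12, 9, 10, 11, 3]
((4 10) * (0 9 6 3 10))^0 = (10) = [0, 1, 2, 3, 4, 5, 6, 7, 8, 9, 10]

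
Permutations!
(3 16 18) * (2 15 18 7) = (2 15 18 3 16 7) = [0, 1, 15, 16, 4, 5, 6, 2, 8, 9, 10, 11, 12, 13, 14, 18, 7, 17, 3]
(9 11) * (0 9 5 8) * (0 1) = (0 9 11 5 8 1) = [9, 0, 2, 3, 4, 8, 6, 7, 1, 11, 10, 5]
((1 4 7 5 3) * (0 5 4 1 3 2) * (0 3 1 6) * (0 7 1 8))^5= (8)(1 6 7 4)= [0, 6, 2, 3, 1, 5, 7, 4, 8]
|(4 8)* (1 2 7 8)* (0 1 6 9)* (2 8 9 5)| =|(0 1 8 4 6 5 2 7 9)| =9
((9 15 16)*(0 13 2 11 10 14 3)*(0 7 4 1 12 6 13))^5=(1 11 4 2 7 13 3 6 14 12 10)(9 16 15)=[0, 11, 7, 6, 2, 5, 14, 13, 8, 16, 1, 4, 10, 3, 12, 9, 15]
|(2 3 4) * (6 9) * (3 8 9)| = 6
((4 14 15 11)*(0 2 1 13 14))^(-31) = (0 2 1 13 14 15 11 4) = [2, 13, 1, 3, 0, 5, 6, 7, 8, 9, 10, 4, 12, 14, 15, 11]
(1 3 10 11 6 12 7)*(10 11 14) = (1 3 11 6 12 7)(10 14) = [0, 3, 2, 11, 4, 5, 12, 1, 8, 9, 14, 6, 7, 13, 10]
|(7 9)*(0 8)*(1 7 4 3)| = |(0 8)(1 7 9 4 3)| = 10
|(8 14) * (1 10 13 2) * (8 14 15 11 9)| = 4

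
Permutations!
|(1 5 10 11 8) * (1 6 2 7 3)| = 9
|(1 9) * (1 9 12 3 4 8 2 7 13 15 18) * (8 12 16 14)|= 9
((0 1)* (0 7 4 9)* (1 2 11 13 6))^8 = (0 9 4 7 1 6 13 11 2) = [9, 6, 0, 3, 7, 5, 13, 1, 8, 4, 10, 2, 12, 11]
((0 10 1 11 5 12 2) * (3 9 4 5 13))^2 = (0 1 13 9 5 2 10 11 3 4 12) = [1, 13, 10, 4, 12, 2, 6, 7, 8, 5, 11, 3, 0, 9]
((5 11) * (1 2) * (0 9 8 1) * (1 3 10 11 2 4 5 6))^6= (0 6 9 1 8 4 3 5 10 2 11)= [6, 8, 11, 5, 3, 10, 9, 7, 4, 1, 2, 0]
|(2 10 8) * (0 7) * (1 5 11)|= |(0 7)(1 5 11)(2 10 8)|= 6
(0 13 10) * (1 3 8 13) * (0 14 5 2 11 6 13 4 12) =[1, 3, 11, 8, 12, 2, 13, 7, 4, 9, 14, 6, 0, 10, 5] =(0 1 3 8 4 12)(2 11 6 13 10 14 5)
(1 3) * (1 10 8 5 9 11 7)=(1 3 10 8 5 9 11 7)=[0, 3, 2, 10, 4, 9, 6, 1, 5, 11, 8, 7]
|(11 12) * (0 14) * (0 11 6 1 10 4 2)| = |(0 14 11 12 6 1 10 4 2)| = 9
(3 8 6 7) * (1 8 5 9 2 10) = (1 8 6 7 3 5 9 2 10) = [0, 8, 10, 5, 4, 9, 7, 3, 6, 2, 1]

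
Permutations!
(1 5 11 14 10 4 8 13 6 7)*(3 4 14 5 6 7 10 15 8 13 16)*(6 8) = (1 8 16 3 4 13 7)(5 11)(6 10 14 15) = [0, 8, 2, 4, 13, 11, 10, 1, 16, 9, 14, 5, 12, 7, 15, 6, 3]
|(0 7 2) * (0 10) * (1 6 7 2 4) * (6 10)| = |(0 2 6 7 4 1 10)| = 7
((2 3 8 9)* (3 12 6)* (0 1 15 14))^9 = [1, 15, 3, 2, 4, 5, 9, 7, 12, 6, 10, 11, 8, 13, 0, 14] = (0 1 15 14)(2 3)(6 9)(8 12)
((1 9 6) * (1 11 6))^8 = (11) = [0, 1, 2, 3, 4, 5, 6, 7, 8, 9, 10, 11]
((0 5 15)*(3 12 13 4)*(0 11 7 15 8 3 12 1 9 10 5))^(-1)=(1 3 8 5 10 9)(4 13 12)(7 11 15)=[0, 3, 2, 8, 13, 10, 6, 11, 5, 1, 9, 15, 4, 12, 14, 7]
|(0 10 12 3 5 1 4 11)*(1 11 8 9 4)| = |(0 10 12 3 5 11)(4 8 9)| = 6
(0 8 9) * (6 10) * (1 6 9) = (0 8 1 6 10 9) = [8, 6, 2, 3, 4, 5, 10, 7, 1, 0, 9]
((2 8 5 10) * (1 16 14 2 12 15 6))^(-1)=(1 6 15 12 10 5 8 2 14 16)=[0, 6, 14, 3, 4, 8, 15, 7, 2, 9, 5, 11, 10, 13, 16, 12, 1]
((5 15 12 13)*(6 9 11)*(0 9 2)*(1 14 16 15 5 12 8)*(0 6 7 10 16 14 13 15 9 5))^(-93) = (0 5)(1 12 8 13 15)(2 6)(7 16 11 10 9) = [5, 12, 6, 3, 4, 0, 2, 16, 13, 7, 9, 10, 8, 15, 14, 1, 11]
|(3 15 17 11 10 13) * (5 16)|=6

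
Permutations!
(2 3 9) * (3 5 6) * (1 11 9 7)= (1 11 9 2 5 6 3 7)= [0, 11, 5, 7, 4, 6, 3, 1, 8, 2, 10, 9]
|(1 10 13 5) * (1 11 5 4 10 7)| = 6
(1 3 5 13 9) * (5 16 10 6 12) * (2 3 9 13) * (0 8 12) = (0 8 12 5 2 3 16 10 6)(1 9) = [8, 9, 3, 16, 4, 2, 0, 7, 12, 1, 6, 11, 5, 13, 14, 15, 10]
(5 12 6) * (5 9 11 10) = (5 12 6 9 11 10) = [0, 1, 2, 3, 4, 12, 9, 7, 8, 11, 5, 10, 6]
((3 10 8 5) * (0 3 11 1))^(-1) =(0 1 11 5 8 10 3) =[1, 11, 2, 0, 4, 8, 6, 7, 10, 9, 3, 5]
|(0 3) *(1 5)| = 2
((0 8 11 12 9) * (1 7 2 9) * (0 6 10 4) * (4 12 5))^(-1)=(0 4 5 11 8)(1 12 10 6 9 2 7)=[4, 12, 7, 3, 5, 11, 9, 1, 0, 2, 6, 8, 10]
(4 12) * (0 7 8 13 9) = (0 7 8 13 9)(4 12) = [7, 1, 2, 3, 12, 5, 6, 8, 13, 0, 10, 11, 4, 9]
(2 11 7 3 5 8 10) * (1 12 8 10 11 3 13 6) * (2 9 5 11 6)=(1 12 8 6)(2 3 11 7 13)(5 10 9)=[0, 12, 3, 11, 4, 10, 1, 13, 6, 5, 9, 7, 8, 2]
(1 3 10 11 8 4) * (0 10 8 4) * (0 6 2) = [10, 3, 0, 8, 1, 5, 2, 7, 6, 9, 11, 4] = (0 10 11 4 1 3 8 6 2)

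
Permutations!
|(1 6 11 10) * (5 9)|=4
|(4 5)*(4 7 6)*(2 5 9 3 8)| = |(2 5 7 6 4 9 3 8)| = 8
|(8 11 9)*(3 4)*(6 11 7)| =10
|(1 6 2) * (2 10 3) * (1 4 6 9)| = |(1 9)(2 4 6 10 3)| = 10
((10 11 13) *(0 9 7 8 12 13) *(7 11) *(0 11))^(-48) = (7 12 10 8 13) = [0, 1, 2, 3, 4, 5, 6, 12, 13, 9, 8, 11, 10, 7]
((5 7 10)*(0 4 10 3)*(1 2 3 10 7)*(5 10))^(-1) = (10)(0 3 2 1 5 7 4) = [3, 5, 1, 2, 0, 7, 6, 4, 8, 9, 10]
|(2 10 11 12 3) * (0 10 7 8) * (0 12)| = 15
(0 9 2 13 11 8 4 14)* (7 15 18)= (0 9 2 13 11 8 4 14)(7 15 18)= [9, 1, 13, 3, 14, 5, 6, 15, 4, 2, 10, 8, 12, 11, 0, 18, 16, 17, 7]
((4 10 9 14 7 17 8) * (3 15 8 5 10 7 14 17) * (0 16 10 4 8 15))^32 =(0 5 16 4 10 7 9 3 17) =[5, 1, 2, 17, 10, 16, 6, 9, 8, 3, 7, 11, 12, 13, 14, 15, 4, 0]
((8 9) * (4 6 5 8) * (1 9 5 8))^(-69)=[0, 6, 2, 3, 5, 4, 1, 7, 9, 8]=(1 6)(4 5)(8 9)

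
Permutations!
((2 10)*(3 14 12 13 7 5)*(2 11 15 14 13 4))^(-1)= (2 4 12 14 15 11 10)(3 5 7 13)= [0, 1, 4, 5, 12, 7, 6, 13, 8, 9, 2, 10, 14, 3, 15, 11]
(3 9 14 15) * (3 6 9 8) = (3 8)(6 9 14 15) = [0, 1, 2, 8, 4, 5, 9, 7, 3, 14, 10, 11, 12, 13, 15, 6]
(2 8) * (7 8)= (2 7 8)= [0, 1, 7, 3, 4, 5, 6, 8, 2]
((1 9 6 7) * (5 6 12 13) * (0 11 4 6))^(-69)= (0 11 4 6 7 1 9 12 13 5)= [11, 9, 2, 3, 6, 0, 7, 1, 8, 12, 10, 4, 13, 5]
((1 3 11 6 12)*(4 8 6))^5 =(1 6 4 3 12 8 11) =[0, 6, 2, 12, 3, 5, 4, 7, 11, 9, 10, 1, 8]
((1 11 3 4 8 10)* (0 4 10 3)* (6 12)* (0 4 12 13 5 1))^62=(0 4 13 10 11 6 3 1 12 8 5)=[4, 12, 2, 1, 13, 0, 3, 7, 5, 9, 11, 6, 8, 10]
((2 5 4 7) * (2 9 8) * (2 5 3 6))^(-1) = (2 6 3)(4 5 8 9 7) = [0, 1, 6, 2, 5, 8, 3, 4, 9, 7]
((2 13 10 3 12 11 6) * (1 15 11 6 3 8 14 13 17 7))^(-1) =(1 7 17 2 6 12 3 11 15)(8 10 13 14) =[0, 7, 6, 11, 4, 5, 12, 17, 10, 9, 13, 15, 3, 14, 8, 1, 16, 2]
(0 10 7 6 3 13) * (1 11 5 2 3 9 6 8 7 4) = [10, 11, 3, 13, 1, 2, 9, 8, 7, 6, 4, 5, 12, 0] = (0 10 4 1 11 5 2 3 13)(6 9)(7 8)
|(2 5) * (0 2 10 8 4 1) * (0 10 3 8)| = 8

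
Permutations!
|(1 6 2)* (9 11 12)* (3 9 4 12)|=|(1 6 2)(3 9 11)(4 12)|=6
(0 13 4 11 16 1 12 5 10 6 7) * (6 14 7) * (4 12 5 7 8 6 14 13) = (0 4 11 16 1 5 10 13 12 7)(6 14 8) = [4, 5, 2, 3, 11, 10, 14, 0, 6, 9, 13, 16, 7, 12, 8, 15, 1]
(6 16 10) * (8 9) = (6 16 10)(8 9) = [0, 1, 2, 3, 4, 5, 16, 7, 9, 8, 6, 11, 12, 13, 14, 15, 10]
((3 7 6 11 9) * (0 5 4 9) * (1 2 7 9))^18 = [4, 7, 6, 3, 2, 1, 0, 11, 8, 9, 10, 5] = (0 4 2 6)(1 7 11 5)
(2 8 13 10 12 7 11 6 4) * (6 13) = [0, 1, 8, 3, 2, 5, 4, 11, 6, 9, 12, 13, 7, 10] = (2 8 6 4)(7 11 13 10 12)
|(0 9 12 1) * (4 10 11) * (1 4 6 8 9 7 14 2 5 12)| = |(0 7 14 2 5 12 4 10 11 6 8 9 1)| = 13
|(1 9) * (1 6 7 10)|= |(1 9 6 7 10)|= 5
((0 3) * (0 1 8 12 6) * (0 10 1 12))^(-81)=[6, 3, 2, 10, 4, 5, 8, 7, 12, 9, 0, 11, 1]=(0 6 8 12 1 3 10)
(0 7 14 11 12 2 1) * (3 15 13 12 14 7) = (0 3 15 13 12 2 1)(11 14) = [3, 0, 1, 15, 4, 5, 6, 7, 8, 9, 10, 14, 2, 12, 11, 13]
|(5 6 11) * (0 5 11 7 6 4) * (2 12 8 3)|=|(0 5 4)(2 12 8 3)(6 7)|=12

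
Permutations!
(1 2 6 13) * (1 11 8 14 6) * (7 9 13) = [0, 2, 1, 3, 4, 5, 7, 9, 14, 13, 10, 8, 12, 11, 6] = (1 2)(6 7 9 13 11 8 14)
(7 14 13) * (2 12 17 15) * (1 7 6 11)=[0, 7, 12, 3, 4, 5, 11, 14, 8, 9, 10, 1, 17, 6, 13, 2, 16, 15]=(1 7 14 13 6 11)(2 12 17 15)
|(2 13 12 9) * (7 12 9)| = |(2 13 9)(7 12)| = 6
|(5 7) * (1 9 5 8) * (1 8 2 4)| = |(1 9 5 7 2 4)| = 6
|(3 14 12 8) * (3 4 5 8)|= 3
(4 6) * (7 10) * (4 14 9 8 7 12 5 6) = (5 6 14 9 8 7 10 12) = [0, 1, 2, 3, 4, 6, 14, 10, 7, 8, 12, 11, 5, 13, 9]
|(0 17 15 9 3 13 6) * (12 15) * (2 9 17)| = 6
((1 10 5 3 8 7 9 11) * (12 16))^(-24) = (16) = [0, 1, 2, 3, 4, 5, 6, 7, 8, 9, 10, 11, 12, 13, 14, 15, 16]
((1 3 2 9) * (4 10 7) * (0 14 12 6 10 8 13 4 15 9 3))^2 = [12, 14, 2, 3, 13, 5, 7, 9, 4, 0, 15, 11, 10, 8, 6, 1] = (0 12 10 15 1 14 6 7 9)(4 13 8)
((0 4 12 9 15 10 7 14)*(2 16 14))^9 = (0 14 16 2 7 10 15 9 12 4) = [14, 1, 7, 3, 0, 5, 6, 10, 8, 12, 15, 11, 4, 13, 16, 9, 2]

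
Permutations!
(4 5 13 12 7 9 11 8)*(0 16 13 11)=(0 16 13 12 7 9)(4 5 11 8)=[16, 1, 2, 3, 5, 11, 6, 9, 4, 0, 10, 8, 7, 12, 14, 15, 13]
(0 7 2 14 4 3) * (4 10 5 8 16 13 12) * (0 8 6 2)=(0 7)(2 14 10 5 6)(3 8 16 13 12 4)=[7, 1, 14, 8, 3, 6, 2, 0, 16, 9, 5, 11, 4, 12, 10, 15, 13]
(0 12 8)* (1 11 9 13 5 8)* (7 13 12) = (0 7 13 5 8)(1 11 9 12) = [7, 11, 2, 3, 4, 8, 6, 13, 0, 12, 10, 9, 1, 5]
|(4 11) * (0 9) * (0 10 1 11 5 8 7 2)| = 10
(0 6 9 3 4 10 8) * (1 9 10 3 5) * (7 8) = (0 6 10 7 8)(1 9 5)(3 4) = [6, 9, 2, 4, 3, 1, 10, 8, 0, 5, 7]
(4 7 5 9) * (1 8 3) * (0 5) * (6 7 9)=(0 5 6 7)(1 8 3)(4 9)=[5, 8, 2, 1, 9, 6, 7, 0, 3, 4]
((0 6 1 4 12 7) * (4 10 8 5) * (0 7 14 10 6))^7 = [0, 6, 2, 3, 12, 4, 1, 7, 5, 9, 8, 11, 14, 13, 10] = (1 6)(4 12 14 10 8 5)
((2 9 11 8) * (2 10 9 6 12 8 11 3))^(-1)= (2 3 9 10 8 12 6)= [0, 1, 3, 9, 4, 5, 2, 7, 12, 10, 8, 11, 6]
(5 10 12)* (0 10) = (0 10 12 5) = [10, 1, 2, 3, 4, 0, 6, 7, 8, 9, 12, 11, 5]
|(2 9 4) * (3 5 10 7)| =|(2 9 4)(3 5 10 7)| =12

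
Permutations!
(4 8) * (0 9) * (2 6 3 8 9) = (0 2 6 3 8 4 9) = [2, 1, 6, 8, 9, 5, 3, 7, 4, 0]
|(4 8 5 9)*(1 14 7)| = |(1 14 7)(4 8 5 9)| = 12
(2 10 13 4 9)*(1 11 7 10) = (1 11 7 10 13 4 9 2) = [0, 11, 1, 3, 9, 5, 6, 10, 8, 2, 13, 7, 12, 4]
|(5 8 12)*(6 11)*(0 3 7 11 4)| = 6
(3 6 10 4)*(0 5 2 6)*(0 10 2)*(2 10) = (0 5)(2 6 10 4 3) = [5, 1, 6, 2, 3, 0, 10, 7, 8, 9, 4]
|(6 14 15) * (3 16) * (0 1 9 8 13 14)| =|(0 1 9 8 13 14 15 6)(3 16)| =8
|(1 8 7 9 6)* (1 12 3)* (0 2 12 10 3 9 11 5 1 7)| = 12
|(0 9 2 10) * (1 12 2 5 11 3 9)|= 20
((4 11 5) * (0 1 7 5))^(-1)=(0 11 4 5 7 1)=[11, 0, 2, 3, 5, 7, 6, 1, 8, 9, 10, 4]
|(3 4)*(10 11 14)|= 6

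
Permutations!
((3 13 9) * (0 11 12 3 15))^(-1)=(0 15 9 13 3 12 11)=[15, 1, 2, 12, 4, 5, 6, 7, 8, 13, 10, 0, 11, 3, 14, 9]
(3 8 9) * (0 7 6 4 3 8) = (0 7 6 4 3)(8 9) = [7, 1, 2, 0, 3, 5, 4, 6, 9, 8]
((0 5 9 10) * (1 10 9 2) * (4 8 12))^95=(4 12 8)=[0, 1, 2, 3, 12, 5, 6, 7, 4, 9, 10, 11, 8]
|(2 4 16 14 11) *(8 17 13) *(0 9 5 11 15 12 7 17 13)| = 12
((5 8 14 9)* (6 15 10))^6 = (15)(5 14)(8 9) = [0, 1, 2, 3, 4, 14, 6, 7, 9, 8, 10, 11, 12, 13, 5, 15]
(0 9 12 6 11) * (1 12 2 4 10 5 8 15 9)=(0 1 12 6 11)(2 4 10 5 8 15 9)=[1, 12, 4, 3, 10, 8, 11, 7, 15, 2, 5, 0, 6, 13, 14, 9]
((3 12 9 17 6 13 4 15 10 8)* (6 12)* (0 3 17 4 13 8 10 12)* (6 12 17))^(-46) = (0 9 17 12 15 3 4) = [9, 1, 2, 4, 0, 5, 6, 7, 8, 17, 10, 11, 15, 13, 14, 3, 16, 12]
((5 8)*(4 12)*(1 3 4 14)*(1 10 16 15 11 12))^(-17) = (1 3 4)(5 8)(10 16 15 11 12 14) = [0, 3, 2, 4, 1, 8, 6, 7, 5, 9, 16, 12, 14, 13, 10, 11, 15]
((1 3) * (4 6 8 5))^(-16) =[0, 1, 2, 3, 4, 5, 6, 7, 8] =(8)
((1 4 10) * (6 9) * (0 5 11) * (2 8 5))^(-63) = (0 8 11 2 5)(6 9) = [8, 1, 5, 3, 4, 0, 9, 7, 11, 6, 10, 2]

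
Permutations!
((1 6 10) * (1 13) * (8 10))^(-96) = (1 13 10 8 6) = [0, 13, 2, 3, 4, 5, 1, 7, 6, 9, 8, 11, 12, 10]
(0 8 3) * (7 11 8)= (0 7 11 8 3)= [7, 1, 2, 0, 4, 5, 6, 11, 3, 9, 10, 8]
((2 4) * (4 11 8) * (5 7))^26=[0, 1, 8, 3, 11, 5, 6, 7, 2, 9, 10, 4]=(2 8)(4 11)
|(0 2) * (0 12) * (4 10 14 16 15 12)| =|(0 2 4 10 14 16 15 12)| =8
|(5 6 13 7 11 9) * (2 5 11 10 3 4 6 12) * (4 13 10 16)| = |(2 5 12)(3 13 7 16 4 6 10)(9 11)| = 42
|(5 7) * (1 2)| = 2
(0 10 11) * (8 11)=(0 10 8 11)=[10, 1, 2, 3, 4, 5, 6, 7, 11, 9, 8, 0]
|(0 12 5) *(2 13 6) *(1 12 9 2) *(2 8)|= |(0 9 8 2 13 6 1 12 5)|= 9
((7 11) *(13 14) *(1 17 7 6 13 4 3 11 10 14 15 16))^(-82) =(1 7 14 3 6 15)(4 11 13 16 17 10) =[0, 7, 2, 6, 11, 5, 15, 14, 8, 9, 4, 13, 12, 16, 3, 1, 17, 10]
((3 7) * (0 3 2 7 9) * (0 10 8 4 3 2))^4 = (0 2 7)(3 4 8 10 9) = [2, 1, 7, 4, 8, 5, 6, 0, 10, 3, 9]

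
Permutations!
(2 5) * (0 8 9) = (0 8 9)(2 5) = [8, 1, 5, 3, 4, 2, 6, 7, 9, 0]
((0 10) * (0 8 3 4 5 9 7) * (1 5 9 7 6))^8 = (0 5 6 4 8)(1 9 3 10 7) = [5, 9, 2, 10, 8, 6, 4, 1, 0, 3, 7]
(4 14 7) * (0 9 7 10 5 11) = (0 9 7 4 14 10 5 11) = [9, 1, 2, 3, 14, 11, 6, 4, 8, 7, 5, 0, 12, 13, 10]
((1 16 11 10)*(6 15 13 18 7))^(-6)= (1 11)(6 7 18 13 15)(10 16)= [0, 11, 2, 3, 4, 5, 7, 18, 8, 9, 16, 1, 12, 15, 14, 6, 10, 17, 13]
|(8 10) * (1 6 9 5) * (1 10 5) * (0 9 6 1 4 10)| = 6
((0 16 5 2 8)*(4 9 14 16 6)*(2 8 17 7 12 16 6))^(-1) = (0 8 5 16 12 7 17 2)(4 6 14 9) = [8, 1, 0, 3, 6, 16, 14, 17, 5, 4, 10, 11, 7, 13, 9, 15, 12, 2]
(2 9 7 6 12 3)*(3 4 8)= (2 9 7 6 12 4 8 3)= [0, 1, 9, 2, 8, 5, 12, 6, 3, 7, 10, 11, 4]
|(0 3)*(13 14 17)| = |(0 3)(13 14 17)| = 6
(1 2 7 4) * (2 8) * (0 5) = (0 5)(1 8 2 7 4) = [5, 8, 7, 3, 1, 0, 6, 4, 2]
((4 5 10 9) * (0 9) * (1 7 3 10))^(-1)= [10, 5, 2, 7, 9, 4, 6, 1, 8, 0, 3]= (0 10 3 7 1 5 4 9)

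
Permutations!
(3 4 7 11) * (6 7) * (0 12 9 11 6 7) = (0 12 9 11 3 4 7 6) = [12, 1, 2, 4, 7, 5, 0, 6, 8, 11, 10, 3, 9]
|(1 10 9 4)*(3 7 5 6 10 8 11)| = |(1 8 11 3 7 5 6 10 9 4)| = 10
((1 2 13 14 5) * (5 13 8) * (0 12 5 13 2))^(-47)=[12, 0, 8, 3, 4, 1, 6, 7, 13, 9, 10, 11, 5, 14, 2]=(0 12 5 1)(2 8 13 14)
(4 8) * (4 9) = (4 8 9) = [0, 1, 2, 3, 8, 5, 6, 7, 9, 4]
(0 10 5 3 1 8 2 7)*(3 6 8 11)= (0 10 5 6 8 2 7)(1 11 3)= [10, 11, 7, 1, 4, 6, 8, 0, 2, 9, 5, 3]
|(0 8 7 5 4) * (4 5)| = |(0 8 7 4)| = 4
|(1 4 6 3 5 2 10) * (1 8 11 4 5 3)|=|(1 5 2 10 8 11 4 6)|=8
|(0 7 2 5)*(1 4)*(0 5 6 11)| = |(0 7 2 6 11)(1 4)| = 10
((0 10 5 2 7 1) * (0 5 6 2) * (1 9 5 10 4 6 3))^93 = [6, 1, 9, 3, 2, 4, 7, 5, 8, 0, 10] = (10)(0 6 7 5 4 2 9)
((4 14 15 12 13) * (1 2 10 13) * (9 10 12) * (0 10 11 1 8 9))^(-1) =(0 15 14 4 13 10)(1 11 9 8 12 2) =[15, 11, 1, 3, 13, 5, 6, 7, 12, 8, 0, 9, 2, 10, 4, 14]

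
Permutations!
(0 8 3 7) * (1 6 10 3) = (0 8 1 6 10 3 7) = [8, 6, 2, 7, 4, 5, 10, 0, 1, 9, 3]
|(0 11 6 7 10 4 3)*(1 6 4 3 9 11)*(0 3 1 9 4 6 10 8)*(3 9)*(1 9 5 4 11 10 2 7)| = |(0 3 5 4 11 6 1 2 7 8)(9 10)| = 10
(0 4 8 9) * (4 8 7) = (0 8 9)(4 7) = [8, 1, 2, 3, 7, 5, 6, 4, 9, 0]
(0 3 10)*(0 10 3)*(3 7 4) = (10)(3 7 4) = [0, 1, 2, 7, 3, 5, 6, 4, 8, 9, 10]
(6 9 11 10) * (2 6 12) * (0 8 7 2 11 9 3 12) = [8, 1, 6, 12, 4, 5, 3, 2, 7, 9, 0, 10, 11] = (0 8 7 2 6 3 12 11 10)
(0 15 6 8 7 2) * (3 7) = (0 15 6 8 3 7 2) = [15, 1, 0, 7, 4, 5, 8, 2, 3, 9, 10, 11, 12, 13, 14, 6]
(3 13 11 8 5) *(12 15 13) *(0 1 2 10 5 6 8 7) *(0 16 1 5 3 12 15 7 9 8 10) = (0 5 12 7 16 1 2)(3 15 13 11 9 8 6 10) = [5, 2, 0, 15, 4, 12, 10, 16, 6, 8, 3, 9, 7, 11, 14, 13, 1]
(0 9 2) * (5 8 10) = (0 9 2)(5 8 10) = [9, 1, 0, 3, 4, 8, 6, 7, 10, 2, 5]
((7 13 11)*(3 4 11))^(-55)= (13)= [0, 1, 2, 3, 4, 5, 6, 7, 8, 9, 10, 11, 12, 13]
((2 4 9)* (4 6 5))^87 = [0, 1, 5, 3, 2, 9, 4, 7, 8, 6] = (2 5 9 6 4)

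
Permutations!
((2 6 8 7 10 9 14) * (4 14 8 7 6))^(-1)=(2 14 4)(6 8 9 10 7)=[0, 1, 14, 3, 2, 5, 8, 6, 9, 10, 7, 11, 12, 13, 4]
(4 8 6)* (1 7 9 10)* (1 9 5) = (1 7 5)(4 8 6)(9 10) = [0, 7, 2, 3, 8, 1, 4, 5, 6, 10, 9]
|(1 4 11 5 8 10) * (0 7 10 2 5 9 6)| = 24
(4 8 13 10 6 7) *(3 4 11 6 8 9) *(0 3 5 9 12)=(0 3 4 12)(5 9)(6 7 11)(8 13 10)=[3, 1, 2, 4, 12, 9, 7, 11, 13, 5, 8, 6, 0, 10]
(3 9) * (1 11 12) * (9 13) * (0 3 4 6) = (0 3 13 9 4 6)(1 11 12) = [3, 11, 2, 13, 6, 5, 0, 7, 8, 4, 10, 12, 1, 9]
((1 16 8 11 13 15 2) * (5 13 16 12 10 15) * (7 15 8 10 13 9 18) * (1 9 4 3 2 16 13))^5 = (1 12)(2 16 5 18 8 3 15 13 9 10 4 7 11) = [0, 12, 16, 15, 7, 18, 6, 11, 3, 10, 4, 2, 1, 9, 14, 13, 5, 17, 8]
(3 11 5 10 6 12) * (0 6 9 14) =(0 6 12 3 11 5 10 9 14) =[6, 1, 2, 11, 4, 10, 12, 7, 8, 14, 9, 5, 3, 13, 0]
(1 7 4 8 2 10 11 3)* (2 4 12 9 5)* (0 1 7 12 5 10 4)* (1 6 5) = (0 6 5 2 4 8)(1 12 9 10 11 3 7) = [6, 12, 4, 7, 8, 2, 5, 1, 0, 10, 11, 3, 9]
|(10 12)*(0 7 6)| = 6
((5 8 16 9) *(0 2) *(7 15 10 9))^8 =(5 8 16 7 15 10 9) =[0, 1, 2, 3, 4, 8, 6, 15, 16, 5, 9, 11, 12, 13, 14, 10, 7]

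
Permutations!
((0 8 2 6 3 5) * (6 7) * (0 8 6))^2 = (0 3 8 7 6 5 2) = [3, 1, 0, 8, 4, 2, 5, 6, 7]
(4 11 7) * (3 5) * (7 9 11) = (3 5)(4 7)(9 11) = [0, 1, 2, 5, 7, 3, 6, 4, 8, 11, 10, 9]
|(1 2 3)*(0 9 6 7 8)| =|(0 9 6 7 8)(1 2 3)| =15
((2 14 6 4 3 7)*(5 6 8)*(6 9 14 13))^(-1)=(2 7 3 4 6 13)(5 8 14 9)=[0, 1, 7, 4, 6, 8, 13, 3, 14, 5, 10, 11, 12, 2, 9]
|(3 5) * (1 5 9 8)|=|(1 5 3 9 8)|=5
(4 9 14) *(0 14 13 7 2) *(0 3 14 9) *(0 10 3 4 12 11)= (0 9 13 7 2 4 10 3 14 12 11)= [9, 1, 4, 14, 10, 5, 6, 2, 8, 13, 3, 0, 11, 7, 12]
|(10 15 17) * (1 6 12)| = 3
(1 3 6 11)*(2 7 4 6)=(1 3 2 7 4 6 11)=[0, 3, 7, 2, 6, 5, 11, 4, 8, 9, 10, 1]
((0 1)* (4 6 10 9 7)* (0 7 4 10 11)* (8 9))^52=(0 6 9 10 1 11 4 8 7)=[6, 11, 2, 3, 8, 5, 9, 0, 7, 10, 1, 4]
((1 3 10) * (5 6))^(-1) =(1 10 3)(5 6) =[0, 10, 2, 1, 4, 6, 5, 7, 8, 9, 3]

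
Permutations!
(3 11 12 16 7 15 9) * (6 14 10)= (3 11 12 16 7 15 9)(6 14 10)= [0, 1, 2, 11, 4, 5, 14, 15, 8, 3, 6, 12, 16, 13, 10, 9, 7]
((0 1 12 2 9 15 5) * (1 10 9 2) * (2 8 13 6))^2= (0 9 5 10 15)(2 13)(6 8)= [9, 1, 13, 3, 4, 10, 8, 7, 6, 5, 15, 11, 12, 2, 14, 0]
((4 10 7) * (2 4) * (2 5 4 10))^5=[0, 1, 2, 3, 4, 5, 6, 7, 8, 9, 10]=(10)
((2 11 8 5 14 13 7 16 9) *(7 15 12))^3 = (2 5 15 16 11 14 12 9 8 13 7) = [0, 1, 5, 3, 4, 15, 6, 2, 13, 8, 10, 14, 9, 7, 12, 16, 11]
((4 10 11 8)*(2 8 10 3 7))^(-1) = (2 7 3 4 8)(10 11) = [0, 1, 7, 4, 8, 5, 6, 3, 2, 9, 11, 10]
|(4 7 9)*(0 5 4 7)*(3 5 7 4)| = |(0 7 9 4)(3 5)| = 4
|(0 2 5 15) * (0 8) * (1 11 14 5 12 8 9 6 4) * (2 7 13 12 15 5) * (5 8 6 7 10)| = |(0 10 5 8)(1 11 14 2 15 9 7 13 12 6 4)| = 44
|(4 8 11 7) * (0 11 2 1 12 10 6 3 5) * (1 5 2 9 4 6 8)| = 42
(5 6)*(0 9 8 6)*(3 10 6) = (0 9 8 3 10 6 5) = [9, 1, 2, 10, 4, 0, 5, 7, 3, 8, 6]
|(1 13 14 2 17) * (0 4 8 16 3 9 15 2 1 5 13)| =13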